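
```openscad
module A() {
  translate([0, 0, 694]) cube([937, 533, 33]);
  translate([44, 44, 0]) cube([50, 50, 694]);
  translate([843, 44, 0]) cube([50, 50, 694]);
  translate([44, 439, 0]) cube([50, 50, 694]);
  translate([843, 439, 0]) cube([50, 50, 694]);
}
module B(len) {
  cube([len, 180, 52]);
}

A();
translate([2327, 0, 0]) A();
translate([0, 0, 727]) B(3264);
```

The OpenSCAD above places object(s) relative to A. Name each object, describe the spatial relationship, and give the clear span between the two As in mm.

Second table starts at x = 2327; first ends at x = 937; clear span = 2327 − 937 = 1390 mm.

A is a table. B is a beam. A beam spans the tops of two tables. The clear span between the two tables is 1390 mm.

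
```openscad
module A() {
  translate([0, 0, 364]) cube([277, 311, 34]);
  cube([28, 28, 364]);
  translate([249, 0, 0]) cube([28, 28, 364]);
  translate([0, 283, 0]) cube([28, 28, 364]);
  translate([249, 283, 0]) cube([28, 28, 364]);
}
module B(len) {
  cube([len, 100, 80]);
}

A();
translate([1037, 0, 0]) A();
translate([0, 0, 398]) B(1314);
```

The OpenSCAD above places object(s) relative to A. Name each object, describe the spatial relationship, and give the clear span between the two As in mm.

Second stool starts at x = 1037; first ends at x = 277; clear span = 1037 − 277 = 760 mm.

A is a stool. B is a beam. A beam spans the tops of two stools. The clear span between the two stools is 760 mm.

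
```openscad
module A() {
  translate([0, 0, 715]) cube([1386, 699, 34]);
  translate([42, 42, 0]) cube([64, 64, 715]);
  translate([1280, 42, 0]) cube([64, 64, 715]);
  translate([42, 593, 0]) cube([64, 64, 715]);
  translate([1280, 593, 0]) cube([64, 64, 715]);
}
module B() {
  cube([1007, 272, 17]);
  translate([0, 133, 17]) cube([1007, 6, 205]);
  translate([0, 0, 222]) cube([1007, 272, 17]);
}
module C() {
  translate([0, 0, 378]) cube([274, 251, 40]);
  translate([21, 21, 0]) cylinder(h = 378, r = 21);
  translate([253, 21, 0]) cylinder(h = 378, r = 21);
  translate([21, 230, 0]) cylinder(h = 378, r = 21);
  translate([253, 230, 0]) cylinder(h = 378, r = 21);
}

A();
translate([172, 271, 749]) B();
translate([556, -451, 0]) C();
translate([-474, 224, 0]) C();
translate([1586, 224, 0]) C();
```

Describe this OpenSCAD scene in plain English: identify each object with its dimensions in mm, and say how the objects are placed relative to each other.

A is a rectangular dining table. The top is 1386×699×34 mm with its upper surface at z = 749 mm. It stands on four 64×64 mm square legs, each inset 42 mm from the nearest pair of top edges, running from the floor to the underside of the top.

B is an I-beam lying along x, 1007 mm long. Overall section height 239 mm. Two flanges 272 mm wide (y) and 17 mm thick, one on the floor and one at the top; a web 6 mm thick runs between them, centred on the flange width.

C is a four-legged stool. The seat is a 274×251×40 mm slab whose top surface is at z = 418 mm; four round legs, each 42 mm in diameter, run from the floor (z = 0) to the underside of the seat, each leg's axis is inset half a diameter from the nearest pair of seat edges (so the leg's bounding box is flush with the corner).

The I-beam is on top of the table. Three stools sit around the table at the −y, −x, +x sides.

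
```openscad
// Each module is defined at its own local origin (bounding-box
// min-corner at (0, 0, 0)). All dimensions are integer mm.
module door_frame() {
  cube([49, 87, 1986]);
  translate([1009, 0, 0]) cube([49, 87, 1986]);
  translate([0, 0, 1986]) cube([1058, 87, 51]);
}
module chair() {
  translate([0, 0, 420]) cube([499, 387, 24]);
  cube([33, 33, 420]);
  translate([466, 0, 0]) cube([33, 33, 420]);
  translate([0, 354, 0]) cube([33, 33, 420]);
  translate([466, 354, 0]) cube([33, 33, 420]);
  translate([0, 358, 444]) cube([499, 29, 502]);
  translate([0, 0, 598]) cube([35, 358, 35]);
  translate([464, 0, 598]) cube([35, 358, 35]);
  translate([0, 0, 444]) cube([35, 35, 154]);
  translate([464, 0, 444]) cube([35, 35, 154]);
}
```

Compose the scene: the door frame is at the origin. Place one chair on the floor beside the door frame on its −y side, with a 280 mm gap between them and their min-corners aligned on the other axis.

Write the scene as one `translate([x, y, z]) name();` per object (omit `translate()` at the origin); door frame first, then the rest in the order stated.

door_frame();
translate([0, -667, 0]) chair();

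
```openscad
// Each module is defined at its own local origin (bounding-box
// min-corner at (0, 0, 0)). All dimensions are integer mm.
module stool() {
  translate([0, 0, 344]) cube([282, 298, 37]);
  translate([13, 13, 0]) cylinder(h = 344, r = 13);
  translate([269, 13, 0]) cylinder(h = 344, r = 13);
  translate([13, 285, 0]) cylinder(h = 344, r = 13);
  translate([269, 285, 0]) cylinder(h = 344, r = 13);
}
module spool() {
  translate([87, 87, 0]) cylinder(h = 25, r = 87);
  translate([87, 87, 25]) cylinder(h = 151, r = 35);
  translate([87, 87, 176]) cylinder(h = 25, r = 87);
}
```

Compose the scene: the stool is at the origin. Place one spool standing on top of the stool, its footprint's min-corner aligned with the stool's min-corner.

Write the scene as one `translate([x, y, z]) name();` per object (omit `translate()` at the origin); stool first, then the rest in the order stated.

stool();
translate([0, 0, 381]) spool();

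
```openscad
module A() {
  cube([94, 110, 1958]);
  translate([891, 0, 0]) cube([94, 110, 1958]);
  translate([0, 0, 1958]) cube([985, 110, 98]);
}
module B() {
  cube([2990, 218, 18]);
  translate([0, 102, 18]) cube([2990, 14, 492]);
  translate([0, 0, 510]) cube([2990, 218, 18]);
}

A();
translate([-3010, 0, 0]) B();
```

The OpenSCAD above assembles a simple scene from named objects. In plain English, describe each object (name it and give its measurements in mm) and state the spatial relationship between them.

A is a door frame. The clear opening is 797 mm wide and 1958 mm high. Two 94 mm wide jambs, 110 mm deep, stand either side of the opening from the floor to the top of the opening. A 98 mm thick head sits across the top of both jambs, spanning the full outside width of the frame.

B is an I-beam lying along x, 2990 mm long. Overall section height 528 mm. Two flanges 218 mm wide (y) and 18 mm thick, one on the floor and one at the top; a web 14 mm thick runs between them, centred on the flange width.

The I-beam is on the floor beside the door frame on its −x side.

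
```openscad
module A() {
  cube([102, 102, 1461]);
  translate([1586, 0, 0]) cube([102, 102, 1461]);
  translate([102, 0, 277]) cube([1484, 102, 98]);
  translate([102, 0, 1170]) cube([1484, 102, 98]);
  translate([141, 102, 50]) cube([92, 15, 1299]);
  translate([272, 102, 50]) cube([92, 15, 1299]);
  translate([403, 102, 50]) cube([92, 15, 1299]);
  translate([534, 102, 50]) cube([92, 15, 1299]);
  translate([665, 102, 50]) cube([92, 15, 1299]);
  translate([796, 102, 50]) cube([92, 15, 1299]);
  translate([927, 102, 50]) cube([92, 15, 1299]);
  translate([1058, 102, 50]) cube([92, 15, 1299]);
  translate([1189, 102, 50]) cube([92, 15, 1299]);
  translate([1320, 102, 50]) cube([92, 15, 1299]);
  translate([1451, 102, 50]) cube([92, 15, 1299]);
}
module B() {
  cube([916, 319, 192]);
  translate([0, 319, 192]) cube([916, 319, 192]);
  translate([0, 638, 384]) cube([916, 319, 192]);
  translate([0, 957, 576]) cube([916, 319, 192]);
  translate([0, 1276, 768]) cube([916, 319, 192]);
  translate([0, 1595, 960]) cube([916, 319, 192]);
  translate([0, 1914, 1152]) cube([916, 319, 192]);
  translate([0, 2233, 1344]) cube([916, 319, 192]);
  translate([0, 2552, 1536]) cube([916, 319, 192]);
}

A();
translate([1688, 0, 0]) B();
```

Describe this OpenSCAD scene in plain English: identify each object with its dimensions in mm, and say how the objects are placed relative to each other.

A is a fence section. Two 102×102 mm posts, 1461 mm tall, stand on the floor with a clear span of 1484 mm between their inner faces. Two horizontal rails of 102×98 mm section span the gap between the posts with their undersides at z = 277 mm and z = 1170 mm, flush with the posts' −y face. 11 pickets, each 92 mm wide, 15 mm thick and 1299 mm tall, are fixed to the +y face of the rails with their bottoms at z = 50 mm, evenly spaced across the span with equal gaps (rounded down to the nearest mm) at the −x end and between each pair — any rounding remainder accumulates at the +x end.

B is a straight staircase of 9 solid steps. Each step is 916 mm wide (x), 319 mm deep (y, the going) and 192 mm tall (the rise). The first step rests on the floor; each subsequent step sits one going further in +y and one rise higher in +z, directly behind and above the previous step with no overlap.

The staircase is against the fence section's +x side, with their −y faces flush.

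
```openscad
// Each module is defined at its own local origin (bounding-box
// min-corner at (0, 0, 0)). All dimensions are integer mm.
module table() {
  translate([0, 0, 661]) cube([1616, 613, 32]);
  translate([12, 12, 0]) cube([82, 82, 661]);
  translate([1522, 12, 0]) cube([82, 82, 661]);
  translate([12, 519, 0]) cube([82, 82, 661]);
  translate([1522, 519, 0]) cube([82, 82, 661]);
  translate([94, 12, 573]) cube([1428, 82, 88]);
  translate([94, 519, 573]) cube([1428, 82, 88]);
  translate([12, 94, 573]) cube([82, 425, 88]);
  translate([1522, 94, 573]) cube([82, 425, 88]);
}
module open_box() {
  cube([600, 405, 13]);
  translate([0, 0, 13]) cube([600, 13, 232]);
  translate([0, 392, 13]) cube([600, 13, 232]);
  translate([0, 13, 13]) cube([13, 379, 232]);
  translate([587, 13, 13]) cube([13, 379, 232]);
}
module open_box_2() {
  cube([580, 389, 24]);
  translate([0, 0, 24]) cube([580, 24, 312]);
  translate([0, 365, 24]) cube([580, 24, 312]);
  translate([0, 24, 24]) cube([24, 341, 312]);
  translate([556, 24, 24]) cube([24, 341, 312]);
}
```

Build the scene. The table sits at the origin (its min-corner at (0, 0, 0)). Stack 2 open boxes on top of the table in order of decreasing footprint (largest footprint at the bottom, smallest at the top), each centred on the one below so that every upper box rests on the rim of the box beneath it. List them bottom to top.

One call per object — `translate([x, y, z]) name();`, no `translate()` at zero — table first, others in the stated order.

table();
translate([508, 104, 693]) open_box();
translate([518, 112, 938]) open_box_2();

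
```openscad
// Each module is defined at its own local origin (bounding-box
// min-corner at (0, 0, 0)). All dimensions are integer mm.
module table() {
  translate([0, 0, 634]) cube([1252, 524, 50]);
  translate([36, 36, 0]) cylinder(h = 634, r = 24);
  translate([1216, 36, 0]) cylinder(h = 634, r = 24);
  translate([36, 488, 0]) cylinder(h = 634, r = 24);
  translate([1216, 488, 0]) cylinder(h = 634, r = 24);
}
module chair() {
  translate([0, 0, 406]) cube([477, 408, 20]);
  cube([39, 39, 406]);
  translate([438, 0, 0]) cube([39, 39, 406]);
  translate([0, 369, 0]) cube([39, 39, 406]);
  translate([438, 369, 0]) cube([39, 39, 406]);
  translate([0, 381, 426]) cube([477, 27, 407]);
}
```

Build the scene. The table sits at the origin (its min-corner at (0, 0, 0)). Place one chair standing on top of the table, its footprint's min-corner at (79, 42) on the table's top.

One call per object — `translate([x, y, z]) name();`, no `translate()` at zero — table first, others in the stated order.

table();
translate([79, 42, 684]) chair();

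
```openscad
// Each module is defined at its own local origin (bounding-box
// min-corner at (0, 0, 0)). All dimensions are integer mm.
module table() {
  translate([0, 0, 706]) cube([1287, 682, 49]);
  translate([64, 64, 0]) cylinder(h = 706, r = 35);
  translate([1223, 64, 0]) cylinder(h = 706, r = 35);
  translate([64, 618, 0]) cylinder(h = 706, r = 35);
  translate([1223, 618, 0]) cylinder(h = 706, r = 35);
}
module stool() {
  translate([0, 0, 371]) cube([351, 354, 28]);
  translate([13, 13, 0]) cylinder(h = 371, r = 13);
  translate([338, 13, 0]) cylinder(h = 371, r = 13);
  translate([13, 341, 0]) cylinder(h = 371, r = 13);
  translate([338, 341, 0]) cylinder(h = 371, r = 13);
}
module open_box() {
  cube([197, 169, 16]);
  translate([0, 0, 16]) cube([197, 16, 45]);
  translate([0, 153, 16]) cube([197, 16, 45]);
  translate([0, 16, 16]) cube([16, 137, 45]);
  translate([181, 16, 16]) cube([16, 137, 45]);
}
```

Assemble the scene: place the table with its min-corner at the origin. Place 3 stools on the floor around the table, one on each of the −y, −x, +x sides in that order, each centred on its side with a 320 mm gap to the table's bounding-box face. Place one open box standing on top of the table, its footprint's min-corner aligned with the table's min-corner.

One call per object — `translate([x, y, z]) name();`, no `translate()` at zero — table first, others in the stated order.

table();
translate([468, -674, 0]) stool();
translate([-671, 164, 0]) stool();
translate([1607, 164, 0]) stool();
translate([0, 0, 755]) open_box();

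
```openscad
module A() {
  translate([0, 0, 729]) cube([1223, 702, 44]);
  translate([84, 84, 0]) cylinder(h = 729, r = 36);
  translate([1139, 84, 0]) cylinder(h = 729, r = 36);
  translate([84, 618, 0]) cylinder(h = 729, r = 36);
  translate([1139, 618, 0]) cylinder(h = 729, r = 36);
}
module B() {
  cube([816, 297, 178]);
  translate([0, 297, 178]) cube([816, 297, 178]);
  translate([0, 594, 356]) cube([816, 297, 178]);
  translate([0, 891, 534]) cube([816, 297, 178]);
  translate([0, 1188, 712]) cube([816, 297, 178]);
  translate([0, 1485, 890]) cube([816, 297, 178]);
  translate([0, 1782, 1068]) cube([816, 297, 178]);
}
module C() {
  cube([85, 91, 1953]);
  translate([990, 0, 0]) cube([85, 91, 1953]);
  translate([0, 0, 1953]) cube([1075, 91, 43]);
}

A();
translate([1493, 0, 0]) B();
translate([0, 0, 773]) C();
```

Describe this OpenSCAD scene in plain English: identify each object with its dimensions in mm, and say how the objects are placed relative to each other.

A is a rectangular dining table. The top is 1223×702×44 mm with its upper surface at z = 773 mm. It stands on four round legs of 72 mm diameter, each leg's bounding box inset 48 mm from the nearest pair of top edges, running from the floor to the underside of the top.

B is a straight staircase of 7 solid steps. Each step is 816 mm wide (x), 297 mm deep (y, the going) and 178 mm tall (the rise). The first step rests on the floor; each subsequent step sits one going further in +y and one rise higher in +z, directly behind and above the previous step with no overlap.

C is a rectangular door frame: two vertical jambs of 85×91 mm section, 1953 mm tall, with a clear opening 905 mm wide between their inner faces. A header 43 mm tall and 91 mm deep lies on top of the jambs and spans the full outside width.

The staircase is on the floor beside the table on its +x side. The door frame is on top of the table.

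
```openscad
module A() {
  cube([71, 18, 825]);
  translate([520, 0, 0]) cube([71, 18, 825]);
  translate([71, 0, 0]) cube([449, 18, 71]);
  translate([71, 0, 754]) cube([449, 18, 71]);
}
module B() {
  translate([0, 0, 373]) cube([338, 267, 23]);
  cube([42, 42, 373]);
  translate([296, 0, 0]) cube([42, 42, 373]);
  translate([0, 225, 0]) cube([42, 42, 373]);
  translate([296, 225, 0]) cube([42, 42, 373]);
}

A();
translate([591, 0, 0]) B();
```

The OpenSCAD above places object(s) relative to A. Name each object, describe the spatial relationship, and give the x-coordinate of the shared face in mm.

A is a picture frame. B is a stool. The stool is against the picture frame's +x side, with their −y faces flush. The x-coordinate of the shared face is 591 mm.

The picture frame's +x face and the stool's −x face are both at x = 591 mm.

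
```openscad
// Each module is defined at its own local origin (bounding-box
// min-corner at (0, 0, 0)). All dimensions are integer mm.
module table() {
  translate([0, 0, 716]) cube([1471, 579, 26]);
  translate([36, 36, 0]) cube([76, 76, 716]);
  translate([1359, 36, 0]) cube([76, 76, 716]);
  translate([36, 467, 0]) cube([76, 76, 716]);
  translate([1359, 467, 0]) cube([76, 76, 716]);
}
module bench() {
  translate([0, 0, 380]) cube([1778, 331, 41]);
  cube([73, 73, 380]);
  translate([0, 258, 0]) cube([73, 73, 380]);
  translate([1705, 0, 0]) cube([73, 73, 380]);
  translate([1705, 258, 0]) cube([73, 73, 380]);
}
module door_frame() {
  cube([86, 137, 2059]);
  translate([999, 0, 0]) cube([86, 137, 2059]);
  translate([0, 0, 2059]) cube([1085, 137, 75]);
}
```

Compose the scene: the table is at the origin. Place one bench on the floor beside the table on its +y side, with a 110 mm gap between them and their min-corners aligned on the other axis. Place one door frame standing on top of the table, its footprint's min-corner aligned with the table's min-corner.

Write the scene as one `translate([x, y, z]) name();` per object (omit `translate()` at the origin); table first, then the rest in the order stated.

table();
translate([0, 689, 0]) bench();
translate([0, 0, 742]) door_frame();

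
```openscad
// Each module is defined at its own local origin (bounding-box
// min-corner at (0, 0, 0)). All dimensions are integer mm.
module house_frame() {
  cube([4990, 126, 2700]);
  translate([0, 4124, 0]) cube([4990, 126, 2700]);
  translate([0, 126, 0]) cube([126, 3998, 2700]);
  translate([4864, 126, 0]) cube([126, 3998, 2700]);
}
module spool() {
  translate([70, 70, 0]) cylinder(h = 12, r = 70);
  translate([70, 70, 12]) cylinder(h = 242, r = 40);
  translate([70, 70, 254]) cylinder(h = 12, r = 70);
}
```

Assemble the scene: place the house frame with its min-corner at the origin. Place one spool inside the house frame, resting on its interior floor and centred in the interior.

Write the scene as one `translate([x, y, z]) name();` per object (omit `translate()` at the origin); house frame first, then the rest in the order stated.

house_frame();
translate([2425, 2055, 0]) spool();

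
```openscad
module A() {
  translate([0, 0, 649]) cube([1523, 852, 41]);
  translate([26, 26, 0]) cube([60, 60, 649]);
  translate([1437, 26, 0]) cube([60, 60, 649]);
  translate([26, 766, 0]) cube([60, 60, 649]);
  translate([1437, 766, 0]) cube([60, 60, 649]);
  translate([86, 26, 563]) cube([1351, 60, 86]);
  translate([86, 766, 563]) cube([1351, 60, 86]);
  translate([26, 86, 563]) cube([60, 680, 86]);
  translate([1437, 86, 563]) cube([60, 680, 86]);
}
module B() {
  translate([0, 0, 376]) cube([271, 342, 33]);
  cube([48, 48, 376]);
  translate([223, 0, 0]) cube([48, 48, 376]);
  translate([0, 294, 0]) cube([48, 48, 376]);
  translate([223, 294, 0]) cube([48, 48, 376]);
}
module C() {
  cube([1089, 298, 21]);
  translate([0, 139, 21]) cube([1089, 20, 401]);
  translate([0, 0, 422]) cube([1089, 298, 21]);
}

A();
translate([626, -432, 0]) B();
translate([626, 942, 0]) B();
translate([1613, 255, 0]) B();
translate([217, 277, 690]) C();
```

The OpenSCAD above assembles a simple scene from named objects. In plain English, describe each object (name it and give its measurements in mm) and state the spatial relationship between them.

A is a table: top 1523 mm (x) × 852 mm (y), 41 mm thick, upper face at z = 690 mm, on four 60×60 mm square legs, each inset 26 mm from the nearest pair of top edges, running from z = 0 to the bottom of the top. Four apron rails, 60 mm thick and 86 mm tall, run between adjacent legs with their top edges flush with the underside of the top and their outer faces flush with the legs' outer faces.

B is a simple wooden stool: a rectangular seat 271 mm (x) by 342 mm (y), 33 mm thick, top face at z = 409 mm, on four square legs, each 48×48 mm in cross-section. The legs rest on z = 0, each flush with a corner of the seat.

C is an I-beam lying along x, 1089 mm long. Overall section height 443 mm. Two flanges 298 mm wide (y) and 21 mm thick, one on the floor and one at the top; a web 20 mm thick runs between them, centred on the flange width.

Three stools sit around the table at the −y, +y, +x sides. The I-beam is on top of the table, centred.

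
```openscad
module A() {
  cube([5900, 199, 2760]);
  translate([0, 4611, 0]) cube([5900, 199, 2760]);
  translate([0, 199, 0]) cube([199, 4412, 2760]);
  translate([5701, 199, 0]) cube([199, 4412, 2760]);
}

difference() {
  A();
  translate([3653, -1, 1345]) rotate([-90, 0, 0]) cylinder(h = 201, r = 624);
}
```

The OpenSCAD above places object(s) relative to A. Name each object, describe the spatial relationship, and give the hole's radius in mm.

The subtracted cylinder has r = 624 mm.

A is a house frame. The house frame has a circular hole through its front wall. The hole's radius is 624 mm.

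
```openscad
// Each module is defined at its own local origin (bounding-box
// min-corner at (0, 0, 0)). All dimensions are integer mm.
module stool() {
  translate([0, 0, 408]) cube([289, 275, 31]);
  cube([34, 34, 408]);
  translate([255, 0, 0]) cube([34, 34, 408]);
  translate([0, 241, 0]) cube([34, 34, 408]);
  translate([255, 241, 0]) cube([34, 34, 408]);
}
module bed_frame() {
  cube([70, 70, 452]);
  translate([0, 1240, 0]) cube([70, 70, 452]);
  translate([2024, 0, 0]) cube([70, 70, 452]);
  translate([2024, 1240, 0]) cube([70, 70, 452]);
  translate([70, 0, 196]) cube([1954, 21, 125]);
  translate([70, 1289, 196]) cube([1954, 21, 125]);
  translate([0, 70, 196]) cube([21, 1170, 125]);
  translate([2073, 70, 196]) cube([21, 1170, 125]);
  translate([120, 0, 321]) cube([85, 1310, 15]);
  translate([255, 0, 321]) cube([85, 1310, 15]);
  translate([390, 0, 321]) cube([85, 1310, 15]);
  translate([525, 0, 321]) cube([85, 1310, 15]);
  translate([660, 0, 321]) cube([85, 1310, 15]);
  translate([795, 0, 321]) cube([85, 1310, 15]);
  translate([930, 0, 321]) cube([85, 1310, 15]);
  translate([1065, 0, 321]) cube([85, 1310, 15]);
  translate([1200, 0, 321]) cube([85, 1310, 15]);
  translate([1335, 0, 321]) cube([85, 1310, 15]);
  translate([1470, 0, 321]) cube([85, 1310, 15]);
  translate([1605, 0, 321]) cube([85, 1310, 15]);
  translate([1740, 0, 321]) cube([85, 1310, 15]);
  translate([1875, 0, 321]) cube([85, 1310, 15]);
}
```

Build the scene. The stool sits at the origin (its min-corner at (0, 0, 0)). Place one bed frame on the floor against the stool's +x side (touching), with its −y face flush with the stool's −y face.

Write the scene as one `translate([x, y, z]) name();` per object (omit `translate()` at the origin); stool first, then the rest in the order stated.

stool();
translate([289, 0, 0]) bed_frame();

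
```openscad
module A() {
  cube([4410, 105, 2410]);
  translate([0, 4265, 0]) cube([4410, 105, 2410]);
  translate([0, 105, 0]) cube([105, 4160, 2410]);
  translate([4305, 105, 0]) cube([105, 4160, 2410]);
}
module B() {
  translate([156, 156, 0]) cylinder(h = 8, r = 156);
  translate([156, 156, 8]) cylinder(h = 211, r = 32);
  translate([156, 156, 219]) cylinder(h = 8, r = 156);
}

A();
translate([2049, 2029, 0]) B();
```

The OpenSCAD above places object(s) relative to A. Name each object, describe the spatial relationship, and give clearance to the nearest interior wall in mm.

Clearances: x = 1944, y = 1924; minimum 1924 mm.

A is a house frame. B is a spool. The spool sits inside the house frame, centred. The clearance to the nearest interior wall is 1924 mm.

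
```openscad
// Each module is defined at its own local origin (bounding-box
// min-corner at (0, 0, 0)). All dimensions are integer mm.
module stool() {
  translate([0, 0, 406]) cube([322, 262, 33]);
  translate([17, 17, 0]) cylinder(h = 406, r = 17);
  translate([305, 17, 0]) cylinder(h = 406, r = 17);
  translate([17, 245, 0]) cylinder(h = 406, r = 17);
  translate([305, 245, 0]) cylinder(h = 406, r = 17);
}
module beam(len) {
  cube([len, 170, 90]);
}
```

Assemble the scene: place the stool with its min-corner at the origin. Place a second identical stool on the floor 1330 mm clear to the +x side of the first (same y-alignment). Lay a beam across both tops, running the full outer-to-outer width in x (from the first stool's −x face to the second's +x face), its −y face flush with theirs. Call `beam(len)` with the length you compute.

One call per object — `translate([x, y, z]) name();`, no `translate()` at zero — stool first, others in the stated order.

stool();
translate([1652, 0, 0]) stool();
translate([0, 0, 439]) beam(1974);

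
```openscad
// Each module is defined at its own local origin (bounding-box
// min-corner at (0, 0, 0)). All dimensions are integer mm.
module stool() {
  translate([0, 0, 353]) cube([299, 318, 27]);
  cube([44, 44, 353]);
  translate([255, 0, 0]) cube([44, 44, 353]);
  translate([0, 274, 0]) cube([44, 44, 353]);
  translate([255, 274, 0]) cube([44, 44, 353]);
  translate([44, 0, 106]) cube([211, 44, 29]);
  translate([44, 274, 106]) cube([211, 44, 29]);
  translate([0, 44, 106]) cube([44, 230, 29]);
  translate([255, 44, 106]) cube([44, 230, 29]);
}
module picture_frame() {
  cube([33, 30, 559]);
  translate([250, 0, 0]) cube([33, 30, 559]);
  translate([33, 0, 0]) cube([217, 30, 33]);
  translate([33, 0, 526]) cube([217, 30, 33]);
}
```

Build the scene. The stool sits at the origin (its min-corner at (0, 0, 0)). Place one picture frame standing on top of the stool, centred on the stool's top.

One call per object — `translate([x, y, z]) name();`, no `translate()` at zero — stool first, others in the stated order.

stool();
translate([8, 144, 380]) picture_frame();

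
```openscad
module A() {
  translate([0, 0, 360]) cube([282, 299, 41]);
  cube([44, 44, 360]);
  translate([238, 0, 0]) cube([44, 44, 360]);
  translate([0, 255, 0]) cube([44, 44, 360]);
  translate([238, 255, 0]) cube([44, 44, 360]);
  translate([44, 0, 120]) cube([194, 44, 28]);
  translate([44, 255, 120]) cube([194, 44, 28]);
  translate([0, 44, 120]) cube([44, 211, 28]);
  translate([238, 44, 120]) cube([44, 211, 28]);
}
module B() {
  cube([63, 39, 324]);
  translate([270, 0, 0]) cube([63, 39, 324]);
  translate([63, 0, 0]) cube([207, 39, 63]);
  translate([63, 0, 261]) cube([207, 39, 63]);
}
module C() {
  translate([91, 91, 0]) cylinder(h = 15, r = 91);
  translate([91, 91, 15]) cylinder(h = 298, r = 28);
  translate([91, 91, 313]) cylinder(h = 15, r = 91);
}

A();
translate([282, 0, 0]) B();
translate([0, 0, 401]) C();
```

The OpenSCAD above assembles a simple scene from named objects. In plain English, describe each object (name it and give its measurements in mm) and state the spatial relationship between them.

A is a four-legged stool. The seat is a 282×299×41 mm slab whose top surface is at z = 401 mm; four square legs, each 44×44 mm in cross-section, run from the floor (z = 0) to the underside of the seat, each flush with a corner of the seat. Four stretchers, 44 mm wide and 28 mm tall, connect adjacent legs with their undersides at z = 120 mm, each running between the inner faces of the legs it joins and aligned with the legs' outer faces on the other axis.

B is a rectangular picture frame lying in the x–z plane (depth along y). The opening is 207 mm wide (x) by 198 mm tall (z), surrounded by a border 63 mm wide on all four sides. The frame is 39 mm deep and is made of two full-height vertical stiles with two horizontal rails fitted between them.

C is a spool: two coaxial disc flanges of radius 91 mm and thickness 15 mm, joined by a core cylinder of radius 28 mm and height 298 mm. The lower flange rests on z = 0 and the three cylinders share a vertical axis.

The picture frame is against the stool's +x side, with their −y faces flush. The spool is on top of the stool.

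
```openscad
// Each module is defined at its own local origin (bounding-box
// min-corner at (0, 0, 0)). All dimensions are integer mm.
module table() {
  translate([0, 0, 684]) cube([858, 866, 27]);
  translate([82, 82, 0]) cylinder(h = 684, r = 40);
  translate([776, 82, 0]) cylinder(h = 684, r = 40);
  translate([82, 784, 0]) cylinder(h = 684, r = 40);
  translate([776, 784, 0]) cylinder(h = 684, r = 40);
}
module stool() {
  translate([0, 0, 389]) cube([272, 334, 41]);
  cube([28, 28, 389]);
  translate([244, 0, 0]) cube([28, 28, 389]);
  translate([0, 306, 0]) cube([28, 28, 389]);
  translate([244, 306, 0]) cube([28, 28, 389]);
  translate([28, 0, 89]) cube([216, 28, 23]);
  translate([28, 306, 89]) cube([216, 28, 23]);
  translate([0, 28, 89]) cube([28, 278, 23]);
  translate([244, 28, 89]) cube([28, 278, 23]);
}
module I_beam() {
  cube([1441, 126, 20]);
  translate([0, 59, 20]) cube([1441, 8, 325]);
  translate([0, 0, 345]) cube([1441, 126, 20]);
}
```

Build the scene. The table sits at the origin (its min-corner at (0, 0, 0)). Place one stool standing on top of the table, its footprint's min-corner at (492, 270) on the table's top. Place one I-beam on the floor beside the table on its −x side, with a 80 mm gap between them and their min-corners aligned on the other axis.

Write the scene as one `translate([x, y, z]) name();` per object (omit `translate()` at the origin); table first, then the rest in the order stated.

table();
translate([492, 270, 711]) stool();
translate([-1521, 0, 0]) I_beam();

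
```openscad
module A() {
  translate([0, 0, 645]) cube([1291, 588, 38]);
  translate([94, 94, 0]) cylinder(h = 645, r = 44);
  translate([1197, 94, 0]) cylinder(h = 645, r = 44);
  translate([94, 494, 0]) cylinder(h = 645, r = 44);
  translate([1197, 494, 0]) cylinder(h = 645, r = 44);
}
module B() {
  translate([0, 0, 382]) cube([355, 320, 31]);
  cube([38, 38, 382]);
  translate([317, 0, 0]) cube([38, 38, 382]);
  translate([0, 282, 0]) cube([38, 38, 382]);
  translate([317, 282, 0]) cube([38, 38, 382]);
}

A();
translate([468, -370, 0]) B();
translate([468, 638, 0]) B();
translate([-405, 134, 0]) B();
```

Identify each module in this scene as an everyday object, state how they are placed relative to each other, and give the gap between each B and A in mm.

Each stool's nearest face is 50 mm from the table's bounding box.

A is a table. B is a stool. Three stools sit around the table at the −y, +y, −x sides. The gap between each stool and the table is 50 mm.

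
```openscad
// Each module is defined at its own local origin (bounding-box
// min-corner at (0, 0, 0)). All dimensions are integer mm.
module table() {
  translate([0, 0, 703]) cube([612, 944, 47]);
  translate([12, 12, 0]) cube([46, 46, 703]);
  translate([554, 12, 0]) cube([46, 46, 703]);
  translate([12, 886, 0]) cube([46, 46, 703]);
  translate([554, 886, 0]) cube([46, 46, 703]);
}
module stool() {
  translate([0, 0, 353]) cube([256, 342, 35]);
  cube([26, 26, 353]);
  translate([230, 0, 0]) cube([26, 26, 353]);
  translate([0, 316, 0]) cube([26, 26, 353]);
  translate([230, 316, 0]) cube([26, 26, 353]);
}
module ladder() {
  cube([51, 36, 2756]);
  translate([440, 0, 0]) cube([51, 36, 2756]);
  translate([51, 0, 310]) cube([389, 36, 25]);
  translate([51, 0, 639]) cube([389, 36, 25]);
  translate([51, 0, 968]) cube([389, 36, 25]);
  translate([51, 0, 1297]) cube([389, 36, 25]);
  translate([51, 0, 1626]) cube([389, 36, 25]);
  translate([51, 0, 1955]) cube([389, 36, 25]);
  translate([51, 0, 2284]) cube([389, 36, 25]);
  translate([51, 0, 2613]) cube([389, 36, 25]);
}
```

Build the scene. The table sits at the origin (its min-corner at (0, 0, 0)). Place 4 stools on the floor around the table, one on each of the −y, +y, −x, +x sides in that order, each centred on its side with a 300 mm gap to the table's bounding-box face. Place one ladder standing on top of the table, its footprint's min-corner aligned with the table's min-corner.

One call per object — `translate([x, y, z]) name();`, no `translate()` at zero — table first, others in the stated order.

table();
translate([178, -642, 0]) stool();
translate([178, 1244, 0]) stool();
translate([-556, 301, 0]) stool();
translate([912, 301, 0]) stool();
translate([0, 0, 750]) ladder();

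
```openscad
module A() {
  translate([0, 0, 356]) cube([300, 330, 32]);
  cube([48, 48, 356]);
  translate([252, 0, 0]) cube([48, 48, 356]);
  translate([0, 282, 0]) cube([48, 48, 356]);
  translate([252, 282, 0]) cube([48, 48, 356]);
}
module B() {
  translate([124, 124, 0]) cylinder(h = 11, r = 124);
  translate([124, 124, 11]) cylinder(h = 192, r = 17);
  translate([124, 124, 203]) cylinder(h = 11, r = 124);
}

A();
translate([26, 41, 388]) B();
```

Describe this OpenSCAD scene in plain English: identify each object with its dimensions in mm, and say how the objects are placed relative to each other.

A is a four-legged stool. The seat is 300×330 mm, 32 mm thick, top at z = 388 mm. It stands on four square legs, each 48×48 mm in cross-section, from z = 0 to the seat underside, each flush with a corner of the seat.

B is a spool: two coaxial disc flanges of radius 124 mm and thickness 11 mm, joined by a core cylinder of radius 17 mm and height 192 mm. The lower flange rests on z = 0 and the three cylinders share a vertical axis.

The spool is on top of the stool, centred.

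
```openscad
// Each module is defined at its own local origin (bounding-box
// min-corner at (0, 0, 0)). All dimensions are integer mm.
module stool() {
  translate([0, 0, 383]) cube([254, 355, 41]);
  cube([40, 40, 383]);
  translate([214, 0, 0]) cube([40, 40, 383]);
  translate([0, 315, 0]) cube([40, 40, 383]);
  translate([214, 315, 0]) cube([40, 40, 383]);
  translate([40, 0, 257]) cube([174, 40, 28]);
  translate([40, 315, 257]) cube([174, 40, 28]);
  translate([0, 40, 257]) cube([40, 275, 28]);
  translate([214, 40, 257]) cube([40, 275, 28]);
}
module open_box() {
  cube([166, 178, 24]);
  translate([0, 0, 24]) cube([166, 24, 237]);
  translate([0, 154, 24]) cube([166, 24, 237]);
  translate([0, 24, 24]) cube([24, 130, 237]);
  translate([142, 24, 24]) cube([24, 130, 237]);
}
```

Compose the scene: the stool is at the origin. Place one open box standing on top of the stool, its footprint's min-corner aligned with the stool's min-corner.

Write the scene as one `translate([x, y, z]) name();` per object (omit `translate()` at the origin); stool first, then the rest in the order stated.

stool();
translate([0, 0, 424]) open_box();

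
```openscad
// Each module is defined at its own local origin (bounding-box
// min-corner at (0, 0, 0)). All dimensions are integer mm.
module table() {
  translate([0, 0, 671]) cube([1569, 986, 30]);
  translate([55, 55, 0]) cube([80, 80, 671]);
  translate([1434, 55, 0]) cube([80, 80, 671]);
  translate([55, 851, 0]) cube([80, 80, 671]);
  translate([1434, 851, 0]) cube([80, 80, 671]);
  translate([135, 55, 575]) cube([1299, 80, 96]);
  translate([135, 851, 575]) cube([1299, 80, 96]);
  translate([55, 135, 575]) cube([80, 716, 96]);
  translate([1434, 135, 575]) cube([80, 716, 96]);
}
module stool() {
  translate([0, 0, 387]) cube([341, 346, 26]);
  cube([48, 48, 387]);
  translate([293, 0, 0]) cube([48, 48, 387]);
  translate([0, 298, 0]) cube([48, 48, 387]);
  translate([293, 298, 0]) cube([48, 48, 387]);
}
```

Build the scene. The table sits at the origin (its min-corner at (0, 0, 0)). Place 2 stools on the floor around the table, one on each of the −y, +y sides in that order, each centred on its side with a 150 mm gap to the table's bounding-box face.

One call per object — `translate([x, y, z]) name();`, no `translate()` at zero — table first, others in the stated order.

table();
translate([614, -496, 0]) stool();
translate([614, 1136, 0]) stool();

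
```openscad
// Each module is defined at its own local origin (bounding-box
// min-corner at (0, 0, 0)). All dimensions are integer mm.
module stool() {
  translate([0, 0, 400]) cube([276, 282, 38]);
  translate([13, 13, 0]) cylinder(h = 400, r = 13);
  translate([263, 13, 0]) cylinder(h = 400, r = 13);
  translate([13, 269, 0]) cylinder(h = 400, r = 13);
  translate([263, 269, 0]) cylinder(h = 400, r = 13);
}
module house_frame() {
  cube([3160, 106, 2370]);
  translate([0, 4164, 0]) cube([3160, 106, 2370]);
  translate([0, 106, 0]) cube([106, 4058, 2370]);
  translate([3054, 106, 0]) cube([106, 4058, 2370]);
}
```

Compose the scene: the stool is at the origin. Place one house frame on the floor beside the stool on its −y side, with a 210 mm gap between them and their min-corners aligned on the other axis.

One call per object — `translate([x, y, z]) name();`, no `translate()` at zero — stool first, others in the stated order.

stool();
translate([0, -4480, 0]) house_frame();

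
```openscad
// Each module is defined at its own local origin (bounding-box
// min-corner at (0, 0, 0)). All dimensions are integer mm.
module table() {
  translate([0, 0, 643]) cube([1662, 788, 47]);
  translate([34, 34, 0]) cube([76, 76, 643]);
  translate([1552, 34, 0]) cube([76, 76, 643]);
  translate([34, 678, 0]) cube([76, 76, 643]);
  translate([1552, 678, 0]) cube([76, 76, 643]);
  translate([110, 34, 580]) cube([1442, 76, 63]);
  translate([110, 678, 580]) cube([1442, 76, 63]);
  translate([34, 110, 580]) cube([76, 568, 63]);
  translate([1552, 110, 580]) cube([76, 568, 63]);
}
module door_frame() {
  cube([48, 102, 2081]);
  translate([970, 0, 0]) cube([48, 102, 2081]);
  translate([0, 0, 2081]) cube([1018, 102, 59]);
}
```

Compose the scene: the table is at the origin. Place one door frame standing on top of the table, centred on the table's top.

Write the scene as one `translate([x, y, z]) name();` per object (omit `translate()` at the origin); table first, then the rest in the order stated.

table();
translate([322, 343, 690]) door_frame();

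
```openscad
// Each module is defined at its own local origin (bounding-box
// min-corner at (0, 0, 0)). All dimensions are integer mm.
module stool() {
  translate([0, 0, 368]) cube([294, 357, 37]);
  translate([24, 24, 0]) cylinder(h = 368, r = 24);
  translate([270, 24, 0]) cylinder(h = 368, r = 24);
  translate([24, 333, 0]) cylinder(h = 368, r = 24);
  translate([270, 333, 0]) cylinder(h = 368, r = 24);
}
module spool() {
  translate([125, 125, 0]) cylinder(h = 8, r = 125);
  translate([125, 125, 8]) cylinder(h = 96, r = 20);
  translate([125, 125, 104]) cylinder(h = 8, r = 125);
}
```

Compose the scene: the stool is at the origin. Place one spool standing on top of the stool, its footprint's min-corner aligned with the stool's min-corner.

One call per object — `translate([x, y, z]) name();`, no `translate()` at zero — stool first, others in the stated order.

stool();
translate([0, 0, 405]) spool();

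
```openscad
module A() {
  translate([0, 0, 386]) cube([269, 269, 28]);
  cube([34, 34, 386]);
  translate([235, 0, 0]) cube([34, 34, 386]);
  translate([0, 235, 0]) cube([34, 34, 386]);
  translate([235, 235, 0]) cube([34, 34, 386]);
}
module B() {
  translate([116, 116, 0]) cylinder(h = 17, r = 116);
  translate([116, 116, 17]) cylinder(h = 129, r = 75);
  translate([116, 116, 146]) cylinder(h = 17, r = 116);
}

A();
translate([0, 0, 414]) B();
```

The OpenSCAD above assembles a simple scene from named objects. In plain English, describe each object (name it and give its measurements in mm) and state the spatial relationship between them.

A is a four-legged stool. The seat is a 269×269×28 mm slab whose top surface is at z = 414 mm; four square legs, each 34×34 mm in cross-section, run from the floor (z = 0) to the underside of the seat, each flush with a corner of the seat.

B is a spool: two coaxial disc flanges of radius 116 mm and thickness 17 mm, joined by a core cylinder of radius 75 mm and height 129 mm. The lower flange rests on z = 0 and the three cylinders share a vertical axis.

The spool is on top of the stool.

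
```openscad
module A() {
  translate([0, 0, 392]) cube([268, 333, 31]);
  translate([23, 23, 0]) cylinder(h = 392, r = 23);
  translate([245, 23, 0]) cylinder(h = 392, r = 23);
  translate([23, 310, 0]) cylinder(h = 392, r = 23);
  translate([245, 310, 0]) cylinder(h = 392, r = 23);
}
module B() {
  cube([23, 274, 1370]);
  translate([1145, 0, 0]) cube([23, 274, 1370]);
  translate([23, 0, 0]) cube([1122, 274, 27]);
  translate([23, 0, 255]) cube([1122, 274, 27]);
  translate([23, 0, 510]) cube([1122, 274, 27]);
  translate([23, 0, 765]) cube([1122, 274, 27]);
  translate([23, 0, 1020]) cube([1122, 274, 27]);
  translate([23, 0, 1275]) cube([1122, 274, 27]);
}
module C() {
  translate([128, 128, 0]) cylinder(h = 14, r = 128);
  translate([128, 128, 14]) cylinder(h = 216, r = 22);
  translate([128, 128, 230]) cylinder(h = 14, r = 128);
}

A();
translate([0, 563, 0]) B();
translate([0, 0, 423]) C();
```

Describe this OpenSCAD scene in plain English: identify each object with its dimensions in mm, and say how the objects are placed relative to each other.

A is a four-legged stool. The seat is a 268×333×31 mm slab whose top surface is at z = 423 mm; four round legs, each 46 mm in diameter, run from the floor (z = 0) to the underside of the seat, each leg's axis is inset half a diameter from the nearest pair of seat edges (so the leg's bounding box is flush with the corner).

B is a bookshelf 1168 mm wide overall, 274 mm deep and 1370 mm tall. The two sides are 23 mm thick vertical panels. 6 horizontal shelves of 27 mm thickness span between the inner faces of the sides; the lowest shelf sits on the floor and shelves are stacked with a clear vertical gap of 228 mm between each pair.

C is a spool: two coaxial disc flanges of radius 128 mm and thickness 14 mm, joined by a core cylinder of radius 22 mm and height 216 mm. The lower flange rests on z = 0 and the three cylinders share a vertical axis.

The bookshelf is on the floor beside the stool on its +y side. The spool is on top of the stool.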